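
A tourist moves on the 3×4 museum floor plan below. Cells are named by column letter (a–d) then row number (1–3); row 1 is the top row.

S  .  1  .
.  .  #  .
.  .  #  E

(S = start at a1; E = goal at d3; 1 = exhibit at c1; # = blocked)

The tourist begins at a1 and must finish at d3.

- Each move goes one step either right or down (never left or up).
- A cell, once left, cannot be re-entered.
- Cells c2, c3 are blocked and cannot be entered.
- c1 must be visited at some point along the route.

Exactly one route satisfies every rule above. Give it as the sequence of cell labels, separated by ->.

a1 -> b1 -> c1 -> d1 -> d2 -> d3

Moves only go right or down, so the column and row indices never decrease.
Route from a1: 3× right (reaching d1), 2× down (reaching d3) — 5 moves in all.
Check: all required cells visited.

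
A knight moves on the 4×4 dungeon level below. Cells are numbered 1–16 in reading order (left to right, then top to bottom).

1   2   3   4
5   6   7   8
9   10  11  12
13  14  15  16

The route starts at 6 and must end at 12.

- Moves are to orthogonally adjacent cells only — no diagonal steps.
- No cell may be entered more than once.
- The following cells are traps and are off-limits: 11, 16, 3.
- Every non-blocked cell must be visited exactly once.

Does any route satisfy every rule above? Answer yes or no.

no

Cell 4 has only one open neighbour but is neither the start nor the goal, so a Hamiltonian route would have to both enter and leave it through the same neighbour — impossible without revisiting.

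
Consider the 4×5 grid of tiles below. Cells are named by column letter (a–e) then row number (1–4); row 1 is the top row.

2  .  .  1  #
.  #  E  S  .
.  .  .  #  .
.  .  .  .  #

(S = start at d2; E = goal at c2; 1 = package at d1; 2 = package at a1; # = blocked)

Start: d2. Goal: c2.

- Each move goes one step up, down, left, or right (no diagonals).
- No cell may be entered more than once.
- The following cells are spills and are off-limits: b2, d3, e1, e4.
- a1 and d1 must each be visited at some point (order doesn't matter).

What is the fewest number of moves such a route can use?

Any route passes through a1 and d1 in some order between d2 and c2. Summing Manhattan distances along each leg and taking the cheapest ordering (d2 → d1 → a1 → c2) gives a lower bound of 1 + 3 + 3 = 7 moves.
The shortest route satisfying every rule uses 9 moves: d2 → d1 → c1 → b1 → a1 → a2 → a3 → b3 → c3 → c2.
The no-revisit rule (legs can't share cells) pushes the minimum above the 7-move bound; an exhaustive check rules out every length from 7 to 8, leaving 9 as the minimum.

9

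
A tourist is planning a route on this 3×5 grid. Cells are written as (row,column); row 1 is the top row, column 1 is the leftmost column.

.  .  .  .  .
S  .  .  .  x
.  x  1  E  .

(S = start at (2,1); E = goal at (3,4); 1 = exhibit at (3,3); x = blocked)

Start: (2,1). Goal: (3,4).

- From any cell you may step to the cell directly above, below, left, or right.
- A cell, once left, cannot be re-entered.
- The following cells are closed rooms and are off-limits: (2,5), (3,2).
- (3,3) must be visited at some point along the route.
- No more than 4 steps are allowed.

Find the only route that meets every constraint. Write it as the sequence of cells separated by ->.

The budget equals the shortest possible length, so every move has to be on a shortest route through the required cells.
Route from (2,1): 2× right (reaching (2,3)), down to (3,3), right to (3,4) — 4 moves in all.
Check: all required cells visited; 4 ≤ 4 moves.

(2,1) -> (2,2) -> (2,3) -> (3,3) -> (3,4)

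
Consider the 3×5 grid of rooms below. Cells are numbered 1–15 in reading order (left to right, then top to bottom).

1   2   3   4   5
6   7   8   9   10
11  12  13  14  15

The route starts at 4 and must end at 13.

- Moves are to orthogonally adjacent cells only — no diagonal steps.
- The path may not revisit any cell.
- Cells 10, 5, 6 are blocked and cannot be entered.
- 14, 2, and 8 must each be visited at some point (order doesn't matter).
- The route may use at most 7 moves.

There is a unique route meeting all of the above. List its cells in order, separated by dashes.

The 7-move cap with required stops at 14, 2, 8 leaves no slack for detours.
Route from 4: left 2 to 2, down 1 to 7, right 2 to 9, down 1 to 14, left 1 to 13 — 7 moves in all.
Check: all required cells visited; 7 ≤ 7 moves.

4 - 3 - 2 - 7 - 8 - 9 - 14 - 13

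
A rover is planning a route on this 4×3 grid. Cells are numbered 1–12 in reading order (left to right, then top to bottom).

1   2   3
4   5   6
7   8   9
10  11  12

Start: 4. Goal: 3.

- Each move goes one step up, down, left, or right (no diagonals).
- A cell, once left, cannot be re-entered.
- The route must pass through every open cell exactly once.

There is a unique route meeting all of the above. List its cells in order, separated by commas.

Need to visit all 12 open cells exactly once, starting at 4 and ending at 3.
Cell 10 has only two open neighbours (7 and 11), so the path must pass straight through it: one of those is the cell it's entered from and the other is where it exits.
Route from 4: up 1 to 1, right 1 to 2, down 2 to 8, left 1 to 7, down 1 to 10, right 2 to 12, up 3 to 3 — 11 moves in all.
Check: all 12 open cells covered.

4, 1, 2, 5, 8, 7, 10, 11, 12, 9, 6, 3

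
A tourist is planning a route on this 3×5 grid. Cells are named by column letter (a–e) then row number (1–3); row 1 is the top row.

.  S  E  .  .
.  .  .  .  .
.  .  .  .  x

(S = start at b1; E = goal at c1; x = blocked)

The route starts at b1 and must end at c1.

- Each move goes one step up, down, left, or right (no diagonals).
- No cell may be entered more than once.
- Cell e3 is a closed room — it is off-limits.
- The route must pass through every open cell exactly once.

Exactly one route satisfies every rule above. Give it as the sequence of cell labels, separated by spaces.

Need to visit all 14 open cells exactly once, starting at b1 and ending at c1.
Cell a3 has only two open neighbours (a2 and b3), so the path must pass straight through it: one of those is the cell it's entered from and the other is where it exits.
Route from b1: left 1 to a1, down 2 to a3, right 1 to b3, up 1 to b2, right 1 to c2, down 1 to c3, right 1 to d3, up 1 to d2, right 1 to e2, up 1 to e1, left 2 to c1 — 13 moves in all.
Check: all 14 open cells covered.

b1 a1 a2 a3 b3 b2 c2 c3 d3 d2 e2 e1 d1 c1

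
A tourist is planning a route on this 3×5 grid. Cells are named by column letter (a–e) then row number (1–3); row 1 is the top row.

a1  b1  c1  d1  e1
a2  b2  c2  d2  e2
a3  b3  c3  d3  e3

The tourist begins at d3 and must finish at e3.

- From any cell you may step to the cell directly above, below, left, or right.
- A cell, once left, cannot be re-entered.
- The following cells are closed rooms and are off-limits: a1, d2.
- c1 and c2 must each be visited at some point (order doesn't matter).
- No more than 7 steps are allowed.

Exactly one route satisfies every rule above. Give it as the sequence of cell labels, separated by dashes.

d3 - c3 - c2 - c1 - d1 - e1 - e2 - e3

The 7-move cap with required stops at c1, c2 leaves no slack for detours.
Route from d3: left 1 to c3, up 2 to c1, right 2 to e1, down 2 to e3 — 7 moves in all.
Check: all required cells visited; 7 ≤ 7 moves.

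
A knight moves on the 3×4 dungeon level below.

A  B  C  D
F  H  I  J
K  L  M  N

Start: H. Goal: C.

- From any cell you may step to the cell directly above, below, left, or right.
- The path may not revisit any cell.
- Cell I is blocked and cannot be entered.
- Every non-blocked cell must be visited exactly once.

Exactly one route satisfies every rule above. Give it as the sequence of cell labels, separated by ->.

H -> B -> A -> F -> K -> L -> M -> N -> J -> D -> C

Need to visit all 11 open cells exactly once, starting at H and ending at C.
Cell M has only two open neighbours (L and N), so the path must pass straight through it: one of those is the cell it's entered from and the other is where it exits.
Route from H: up to B, left to A, 2× down (reaching K), 3× right (reaching N), 2× up (reaching D), left to C — 10 moves in all.
Check: all 11 open cells covered.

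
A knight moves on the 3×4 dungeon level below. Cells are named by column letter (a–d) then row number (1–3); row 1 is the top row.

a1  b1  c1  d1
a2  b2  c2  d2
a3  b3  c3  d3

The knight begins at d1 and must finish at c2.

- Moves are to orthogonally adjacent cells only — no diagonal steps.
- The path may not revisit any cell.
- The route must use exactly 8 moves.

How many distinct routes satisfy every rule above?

Need simple routes of exactly 8 moves from d1 to c2 (Manhattan distance 2, so 3 moves are spent on a detour and 3 undoing it).
Enumerating: d1 d2 d3 c3 b3 b2 b1 c1 c2 | d1 d2 d3 c3 b3 a3 a2 b2 c2 | d1 c1 b1 b2 b3 c3 d3 d2 c2 | d1 c1 b1 b2 a2 a3 b3 c3 c2 | d1 c1 b1 a1 a2 a3 b3 b2 c2 | d1 c1 b1 a1 a2 a3 b3 c3 c2 | d1 c1 b1 a1 a2 b2 b3 c3 c2.
That gives 7 routes.

7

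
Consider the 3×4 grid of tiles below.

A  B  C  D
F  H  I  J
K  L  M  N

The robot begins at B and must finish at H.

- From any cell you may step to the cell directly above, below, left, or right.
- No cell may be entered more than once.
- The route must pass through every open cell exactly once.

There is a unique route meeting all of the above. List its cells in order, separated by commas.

Need to visit all 12 open cells exactly once, starting at B and ending at H.
Cell A has only two open neighbours (F and B), so the path must pass straight through it: one of those is the cell it's entered from and the other is where it exits.
Route from B: left 1 to A, down 2 to K, right 3 to N, up 2 to D, left 1 to C, down 1 to I, left 1 to H — 11 moves in all.
Check: all 12 open cells covered.

B, A, F, K, L, M, N, J, D, C, I, H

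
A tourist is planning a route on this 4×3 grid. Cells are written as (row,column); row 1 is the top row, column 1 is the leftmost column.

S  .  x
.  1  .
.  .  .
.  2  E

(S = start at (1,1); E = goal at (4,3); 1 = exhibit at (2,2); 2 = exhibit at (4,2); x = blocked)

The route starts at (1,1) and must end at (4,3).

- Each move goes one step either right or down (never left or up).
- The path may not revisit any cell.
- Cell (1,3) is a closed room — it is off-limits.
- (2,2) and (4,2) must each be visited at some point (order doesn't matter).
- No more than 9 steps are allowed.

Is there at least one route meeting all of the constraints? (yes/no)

One route that works: (1,1) → (2,1) → (2,2) → (3,2) → (4,2) → (4,3).

yes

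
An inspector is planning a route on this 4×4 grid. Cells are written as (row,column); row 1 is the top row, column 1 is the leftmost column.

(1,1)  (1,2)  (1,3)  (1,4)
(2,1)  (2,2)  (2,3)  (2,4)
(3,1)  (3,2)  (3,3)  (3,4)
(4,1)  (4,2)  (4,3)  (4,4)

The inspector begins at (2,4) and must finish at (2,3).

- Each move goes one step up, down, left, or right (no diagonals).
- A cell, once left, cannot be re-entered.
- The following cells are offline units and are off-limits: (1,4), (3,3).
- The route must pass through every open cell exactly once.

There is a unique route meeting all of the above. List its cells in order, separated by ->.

Need to visit all 14 open cells exactly once, starting at (2,4) and ending at (2,3).
Cell (4,1) has only two open neighbours ((3,1) and (4,2)), so the path must pass straight through it: one of those is the cell it's entered from and the other is where it exits.
Route from (2,4): 2× down (reaching (4,4)), 3× left (reaching (4,1)), up to (3,1), right to (3,2), up to (2,2), left to (2,1), up to (1,1), 2× right (reaching (1,3)), down to (2,3) — 13 moves in all.
Check: all 14 open cells covered.

(2,4) -> (3,4) -> (4,4) -> (4,3) -> (4,2) -> (4,1) -> (3,1) -> (3,2) -> (2,2) -> (2,1) -> (1,1) -> (1,2) -> (1,3) -> (2,3)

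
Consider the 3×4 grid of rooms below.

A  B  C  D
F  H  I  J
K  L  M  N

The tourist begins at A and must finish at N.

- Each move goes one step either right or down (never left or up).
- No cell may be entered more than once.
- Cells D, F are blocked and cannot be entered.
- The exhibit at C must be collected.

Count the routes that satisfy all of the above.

2

A right/down-only route from A to N makes exactly 2 down-moves and 3 right-moves in some order.
With no other constraints that would be C(5,2) = 10 routes.
Split at C and multiply the segment counts (each segment already excludes blocked cells): A→C: 1; C→N: 2; product = 2.
That gives 2 routes.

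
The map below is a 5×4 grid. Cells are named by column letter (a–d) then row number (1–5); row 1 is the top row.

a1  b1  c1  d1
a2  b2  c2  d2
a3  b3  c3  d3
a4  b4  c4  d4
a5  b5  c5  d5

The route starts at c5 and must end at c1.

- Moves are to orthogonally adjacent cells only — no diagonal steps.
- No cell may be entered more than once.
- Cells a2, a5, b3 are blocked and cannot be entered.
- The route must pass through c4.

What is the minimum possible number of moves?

Any route passes through c4 somewhere between c5 and c1. Summing Manhattan distances along the two legs (c5 → c4 → c1) gives a lower bound of 1 + 3 = 4 moves.
A route of 4 moves achieves this: c5 → c4 → c3 → c2 → c1.
Since 4 matches the lower bound, it is optimal.

4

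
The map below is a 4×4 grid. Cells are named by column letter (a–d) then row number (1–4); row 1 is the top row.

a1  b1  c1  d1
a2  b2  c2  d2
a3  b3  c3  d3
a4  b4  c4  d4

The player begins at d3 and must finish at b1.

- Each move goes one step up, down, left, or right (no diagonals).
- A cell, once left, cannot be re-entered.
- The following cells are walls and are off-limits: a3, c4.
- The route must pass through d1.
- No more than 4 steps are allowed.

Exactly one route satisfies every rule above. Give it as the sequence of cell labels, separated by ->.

d3 -> d2 -> d1 -> c1 -> b1

Any route must reach d1 and still end at b1 within 4 moves, so the order of the required stops is forced.
Route from d3: up 2 to d1, left 2 to b1 — 4 moves in all.
Check: all required cells visited; 4 ≤ 4 moves.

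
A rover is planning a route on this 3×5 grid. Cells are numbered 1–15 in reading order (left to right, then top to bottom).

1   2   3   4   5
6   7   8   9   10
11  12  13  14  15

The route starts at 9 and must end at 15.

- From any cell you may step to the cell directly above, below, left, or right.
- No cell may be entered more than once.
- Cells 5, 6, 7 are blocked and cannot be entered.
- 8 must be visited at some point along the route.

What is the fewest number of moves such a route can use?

Any route passes through 8 somewhere between 9 and 15. Summing Manhattan distances along the two legs (9 → 8 → 15) gives a lower bound of 1 + 3 = 4 moves.
A route of 4 moves achieves this: 9 → 8 → 13 → 14 → 15.
Since 4 matches the lower bound, it is optimal.

4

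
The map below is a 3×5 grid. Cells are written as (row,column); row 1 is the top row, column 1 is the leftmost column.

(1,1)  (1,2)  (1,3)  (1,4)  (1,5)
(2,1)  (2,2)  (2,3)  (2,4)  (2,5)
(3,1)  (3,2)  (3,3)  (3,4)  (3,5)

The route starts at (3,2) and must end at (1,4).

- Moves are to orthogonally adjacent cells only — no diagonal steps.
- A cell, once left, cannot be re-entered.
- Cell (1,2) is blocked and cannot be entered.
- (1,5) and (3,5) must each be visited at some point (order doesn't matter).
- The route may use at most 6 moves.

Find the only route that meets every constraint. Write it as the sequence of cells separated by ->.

The budget equals the shortest possible length, so every move has to be on a shortest route through the required cells.
Route from (3,2): 3× right (reaching (3,5)), 2× up (reaching (1,5)), left to (1,4) — 6 moves in all.
Check: all required cells visited; 6 ≤ 6 moves.

(3,2) -> (3,3) -> (3,4) -> (3,5) -> (2,5) -> (1,5) -> (1,4)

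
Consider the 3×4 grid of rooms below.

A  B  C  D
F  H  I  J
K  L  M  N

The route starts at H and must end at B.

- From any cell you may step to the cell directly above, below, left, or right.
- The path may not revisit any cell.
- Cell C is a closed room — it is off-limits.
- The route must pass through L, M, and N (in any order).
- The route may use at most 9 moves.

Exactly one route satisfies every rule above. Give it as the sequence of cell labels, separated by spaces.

Any route must reach L, M, and N and still end at B within 9 moves, so the order of the required stops is forced.
Route from H: 2× right (reaching J), down to N, 3× left (reaching K), 2× up (reaching A), right to B — 9 moves in all.
Check: all required cells visited; 9 ≤ 9 moves.

H I J N M L K F A B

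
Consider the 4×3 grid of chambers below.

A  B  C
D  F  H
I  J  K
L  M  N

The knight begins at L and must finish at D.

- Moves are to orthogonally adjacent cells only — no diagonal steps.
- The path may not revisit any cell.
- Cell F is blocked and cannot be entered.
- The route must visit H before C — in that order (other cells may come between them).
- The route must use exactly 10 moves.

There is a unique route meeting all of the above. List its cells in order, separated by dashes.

L - I - J - M - N - K - H - C - B - A - D

The waypoints must appear in the order H, C, with no cell reused.
Route from L: up 1 to I, right 1 to J, down 1 to M, right 1 to N, up 3 to C, left 2 to A, down 1 to D — 10 moves in all.
Check: order respected (H at step 6, C at step 7); 10 moves as required.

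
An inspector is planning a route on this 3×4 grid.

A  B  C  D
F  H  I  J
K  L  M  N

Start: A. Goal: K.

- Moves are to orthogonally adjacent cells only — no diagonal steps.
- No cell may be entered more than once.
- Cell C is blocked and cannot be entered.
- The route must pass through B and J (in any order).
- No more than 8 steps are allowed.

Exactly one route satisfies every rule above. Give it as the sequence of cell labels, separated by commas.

Any route must reach B and J and still end at K within 8 moves, so the order of the required stops is forced.
Route from A: right 1 to B, down 1 to H, right 2 to J, down 1 to N, left 3 to K — 8 moves in all.
Check: all required cells visited; 8 ≤ 8 moves.

A, B, H, I, J, N, M, L, K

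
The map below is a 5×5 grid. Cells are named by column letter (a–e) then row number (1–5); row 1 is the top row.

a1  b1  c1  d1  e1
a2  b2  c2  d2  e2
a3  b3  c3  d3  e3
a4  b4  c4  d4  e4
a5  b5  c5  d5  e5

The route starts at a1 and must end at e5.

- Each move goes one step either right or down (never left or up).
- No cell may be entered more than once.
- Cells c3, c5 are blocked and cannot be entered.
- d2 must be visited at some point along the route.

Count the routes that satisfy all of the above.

16

A right/down-only route from a1 to e5 makes exactly 4 down-moves and 4 right-moves in some order.
With no other constraints that would be C(8,4) = 70 routes.
Split at d2 and multiply the segment counts (each segment already excludes blocked cells): a1→d2: 4; d2→e5: 4; product = 16.
That gives 16 routes.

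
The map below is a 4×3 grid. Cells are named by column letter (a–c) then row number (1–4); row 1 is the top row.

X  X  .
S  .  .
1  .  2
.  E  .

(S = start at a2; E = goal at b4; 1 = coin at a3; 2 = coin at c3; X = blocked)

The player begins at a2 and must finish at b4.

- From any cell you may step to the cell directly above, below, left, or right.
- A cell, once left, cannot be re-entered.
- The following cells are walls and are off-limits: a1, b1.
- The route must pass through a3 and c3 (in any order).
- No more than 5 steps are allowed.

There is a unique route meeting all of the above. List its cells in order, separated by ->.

Any route must reach a3 and c3 and still end at b4 within 5 moves, so the order of the required stops is forced.
Route from a2: down to a3, 2× right (reaching c3), down to c4, left to b4 — 5 moves in all.
Check: all required cells visited; 5 ≤ 5 moves.

a2 -> a3 -> b3 -> c3 -> c4 -> b4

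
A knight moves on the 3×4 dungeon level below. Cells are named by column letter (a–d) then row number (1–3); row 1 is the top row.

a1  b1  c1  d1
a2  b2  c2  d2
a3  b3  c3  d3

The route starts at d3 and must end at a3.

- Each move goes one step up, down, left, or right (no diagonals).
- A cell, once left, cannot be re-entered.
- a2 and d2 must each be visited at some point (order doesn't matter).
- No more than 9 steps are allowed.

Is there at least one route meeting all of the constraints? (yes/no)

One route that works: d3 → d2 → c2 → b2 → a2 → a3.

yes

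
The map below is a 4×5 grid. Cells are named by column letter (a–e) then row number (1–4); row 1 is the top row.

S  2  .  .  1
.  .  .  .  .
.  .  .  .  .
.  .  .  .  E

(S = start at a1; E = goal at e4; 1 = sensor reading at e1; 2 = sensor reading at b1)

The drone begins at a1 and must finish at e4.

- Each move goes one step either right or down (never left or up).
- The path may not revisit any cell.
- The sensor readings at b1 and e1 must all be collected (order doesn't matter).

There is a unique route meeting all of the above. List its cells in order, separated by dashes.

a1 - b1 - c1 - d1 - e1 - e2 - e3 - e4

Moves only go right or down, so the column and row indices never decrease.
Route from a1: 4× right (reaching e1), 3× down (reaching e4) — 7 moves in all.
Check: all required cells visited.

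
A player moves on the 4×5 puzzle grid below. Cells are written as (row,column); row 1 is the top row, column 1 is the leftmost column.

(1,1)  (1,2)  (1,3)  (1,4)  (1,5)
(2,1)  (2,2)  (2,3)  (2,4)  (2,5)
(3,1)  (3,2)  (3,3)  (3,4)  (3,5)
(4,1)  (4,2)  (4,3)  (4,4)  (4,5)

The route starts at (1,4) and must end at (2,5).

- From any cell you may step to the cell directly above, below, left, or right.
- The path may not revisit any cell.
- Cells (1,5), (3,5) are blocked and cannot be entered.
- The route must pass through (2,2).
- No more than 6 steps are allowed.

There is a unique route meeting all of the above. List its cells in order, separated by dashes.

(1,4) - (1,3) - (1,2) - (2,2) - (2,3) - (2,4) - (2,5)

The budget equals the shortest possible length, so every move has to be on a shortest route through the required cells.
Route from (1,4): 2× left (reaching (1,2)), down to (2,2), 3× right (reaching (2,5)) — 6 moves in all.
Check: all required cells visited; 6 ≤ 6 moves.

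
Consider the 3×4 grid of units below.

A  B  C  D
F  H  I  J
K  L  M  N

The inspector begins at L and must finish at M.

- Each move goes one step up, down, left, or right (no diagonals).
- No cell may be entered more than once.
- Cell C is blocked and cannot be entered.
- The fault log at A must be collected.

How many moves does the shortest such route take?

7

Any route passes through A somewhere between L and M. Summing Manhattan distances along the two legs (L → A → M) gives a lower bound of 3 + 4 = 7 moves.
A route of 7 moves achieves this: L → K → F → A → B → H → I → M.
Since 7 matches the lower bound, it is optimal.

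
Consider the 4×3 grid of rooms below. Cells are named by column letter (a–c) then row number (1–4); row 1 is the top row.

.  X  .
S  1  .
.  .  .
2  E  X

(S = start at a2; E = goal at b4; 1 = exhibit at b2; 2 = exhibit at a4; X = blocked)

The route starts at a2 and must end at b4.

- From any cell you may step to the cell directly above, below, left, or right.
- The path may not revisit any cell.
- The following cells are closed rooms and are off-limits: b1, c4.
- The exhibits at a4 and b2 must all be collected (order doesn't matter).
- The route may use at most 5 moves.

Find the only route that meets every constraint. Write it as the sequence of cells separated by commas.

a2, b2, b3, a3, a4, b4

The 5-move cap with required stops at a4, b2 leaves no slack for detours.
Route from a2: right 1 to b2, down 1 to b3, left 1 to a3, down 1 to a4, right 1 to b4 — 5 moves in all.
Check: all required cells visited; 5 ≤ 5 moves.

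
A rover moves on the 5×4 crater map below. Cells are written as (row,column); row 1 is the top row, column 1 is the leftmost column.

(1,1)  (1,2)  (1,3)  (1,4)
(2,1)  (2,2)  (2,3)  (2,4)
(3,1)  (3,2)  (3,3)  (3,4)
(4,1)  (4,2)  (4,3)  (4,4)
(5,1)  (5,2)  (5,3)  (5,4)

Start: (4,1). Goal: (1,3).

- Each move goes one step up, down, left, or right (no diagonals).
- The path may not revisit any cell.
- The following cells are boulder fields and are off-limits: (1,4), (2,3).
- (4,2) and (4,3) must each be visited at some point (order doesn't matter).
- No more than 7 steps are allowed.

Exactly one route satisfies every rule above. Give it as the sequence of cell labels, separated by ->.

The budget equals the shortest possible length, so every move has to be on a shortest route through the required cells.
Route from (4,1): right 2 to (4,3), up 1 to (3,3), left 1 to (3,2), up 2 to (1,2), right 1 to (1,3) — 7 moves in all.
Check: all required cells visited; 7 ≤ 7 moves.

(4,1) -> (4,2) -> (4,3) -> (3,3) -> (3,2) -> (2,2) -> (1,2) -> (1,3)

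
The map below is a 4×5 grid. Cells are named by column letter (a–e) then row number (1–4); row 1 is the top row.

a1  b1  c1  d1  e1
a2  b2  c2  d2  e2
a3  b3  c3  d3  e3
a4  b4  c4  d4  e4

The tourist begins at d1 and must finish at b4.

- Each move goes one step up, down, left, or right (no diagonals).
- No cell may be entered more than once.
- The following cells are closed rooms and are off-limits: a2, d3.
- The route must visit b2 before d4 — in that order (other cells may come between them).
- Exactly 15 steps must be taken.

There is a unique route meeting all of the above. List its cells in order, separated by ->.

The waypoints must appear in the order b2, d4, with no cell reused.
Route from d1: left 2 to b1, down 1 to b2, right 3 to e2, down 2 to e4, left 2 to c4, up 1 to c3, left 2 to a3, down 1 to a4, right 1 to b4 — 15 moves in all.
Check: order respected (b2 at step 3, d4 at step 9); 15 moves as required.

d1 -> c1 -> b1 -> b2 -> c2 -> d2 -> e2 -> e3 -> e4 -> d4 -> c4 -> c3 -> b3 -> a3 -> a4 -> b4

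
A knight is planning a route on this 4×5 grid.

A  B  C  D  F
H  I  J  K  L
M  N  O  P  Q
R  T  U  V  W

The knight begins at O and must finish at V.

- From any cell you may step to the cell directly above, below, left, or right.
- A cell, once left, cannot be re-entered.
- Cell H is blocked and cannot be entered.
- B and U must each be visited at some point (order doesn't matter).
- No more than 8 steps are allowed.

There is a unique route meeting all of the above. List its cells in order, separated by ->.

The budget equals the shortest possible length, so every move has to be on a shortest route through the required cells.
Route from O: 2× up (reaching C), left to B, 3× down (reaching T), 2× right (reaching V) — 8 moves in all.
Check: all required cells visited; 8 ≤ 8 moves.

O -> J -> C -> B -> I -> N -> T -> U -> V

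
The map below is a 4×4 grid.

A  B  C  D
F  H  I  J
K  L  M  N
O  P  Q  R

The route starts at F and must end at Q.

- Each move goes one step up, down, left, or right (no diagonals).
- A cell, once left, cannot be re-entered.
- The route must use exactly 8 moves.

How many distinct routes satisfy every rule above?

Need simple routes of exactly 8 moves from F to Q (Manhattan distance 4, so 2 moves are spent on a detour and 2 undoing it).
Branch systematically from the start, pruning whenever the remaining move budget drops below the Manhattan distance to Q or differs from it in parity. Grouping the completions by first move — via A: 15; via K: 7; via H: 12 — and summing: 15 + 7 + 12 = 34.
That gives 34 routes.

34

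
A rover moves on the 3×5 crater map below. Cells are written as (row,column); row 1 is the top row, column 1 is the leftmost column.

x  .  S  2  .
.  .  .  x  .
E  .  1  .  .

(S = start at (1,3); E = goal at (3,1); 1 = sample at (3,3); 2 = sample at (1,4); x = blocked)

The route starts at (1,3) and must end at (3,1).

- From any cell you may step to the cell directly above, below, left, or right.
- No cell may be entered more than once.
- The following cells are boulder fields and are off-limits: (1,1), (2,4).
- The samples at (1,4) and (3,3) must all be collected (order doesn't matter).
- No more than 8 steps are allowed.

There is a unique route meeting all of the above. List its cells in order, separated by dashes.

(1,3) - (1,4) - (1,5) - (2,5) - (3,5) - (3,4) - (3,3) - (3,2) - (3,1)

The 8-move cap with required stops at (1,4), (3,3) leaves no slack for detours.
Route from (1,3): 2× right (reaching (1,5)), 2× down (reaching (3,5)), 4× left (reaching (3,1)) — 8 moves in all.
Check: all required cells visited; 8 ≤ 8 moves.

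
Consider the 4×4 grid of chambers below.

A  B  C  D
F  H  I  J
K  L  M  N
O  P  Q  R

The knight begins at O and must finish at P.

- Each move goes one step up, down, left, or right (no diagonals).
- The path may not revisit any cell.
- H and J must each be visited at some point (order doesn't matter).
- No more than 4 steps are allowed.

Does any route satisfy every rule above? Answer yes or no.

no

Even ignoring the no-revisit rule, getting from O to P, taking the cheapest ordering O → J → H → P needs at least 5 + 2 + 2 = 9 moves (Manhattan distance per leg), which exceeds the 4-move limit.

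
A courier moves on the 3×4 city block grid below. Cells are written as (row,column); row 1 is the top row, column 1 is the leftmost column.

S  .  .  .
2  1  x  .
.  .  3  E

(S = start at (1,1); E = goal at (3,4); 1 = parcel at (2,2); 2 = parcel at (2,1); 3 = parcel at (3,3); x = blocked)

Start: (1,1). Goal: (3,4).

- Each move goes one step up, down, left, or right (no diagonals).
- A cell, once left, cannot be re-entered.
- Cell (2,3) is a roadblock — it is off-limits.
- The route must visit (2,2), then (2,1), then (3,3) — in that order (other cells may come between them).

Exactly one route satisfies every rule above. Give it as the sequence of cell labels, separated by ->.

The waypoints must appear in the order (2,2), (2,1), (3,3), with no cell reused.
Route from (1,1): right 1 to (1,2), down 1 to (2,2), left 1 to (2,1), down 1 to (3,1), right 3 to (3,4) — 7 moves in all.
Check: order respected (1 at step 2, 2 at step 3, 3 at step 6).

(1,1) -> (1,2) -> (2,2) -> (2,1) -> (3,1) -> (3,2) -> (3,3) -> (3,4)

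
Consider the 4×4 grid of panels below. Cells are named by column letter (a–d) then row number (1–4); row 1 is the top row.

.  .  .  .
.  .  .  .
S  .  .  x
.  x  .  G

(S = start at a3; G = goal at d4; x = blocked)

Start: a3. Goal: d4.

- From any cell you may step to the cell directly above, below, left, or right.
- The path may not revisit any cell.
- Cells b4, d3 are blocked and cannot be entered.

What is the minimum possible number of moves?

4

The Manhattan distance from a3 to d4 is |3−4| + |1−4| = 4, so at least 4 moves are needed.
A route of 4 moves achieves this: a3 → b3 → c3 → c4 → d4.
Since 4 matches the lower bound, it is optimal.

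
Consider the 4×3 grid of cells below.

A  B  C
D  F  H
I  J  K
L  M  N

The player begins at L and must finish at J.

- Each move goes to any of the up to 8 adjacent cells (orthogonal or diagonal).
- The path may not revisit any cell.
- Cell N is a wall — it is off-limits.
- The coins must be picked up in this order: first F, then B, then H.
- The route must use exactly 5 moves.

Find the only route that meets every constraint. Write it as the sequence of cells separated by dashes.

L - I - F - B - H - J

The waypoints must appear in the order F, B, H, with no cell reused.
Route from L: up to I, up-right to F, up to B, down-right to H, down-left to J — 5 moves in all.
Check: order respected (F at step 2, B at step 3, H at step 4); 5 moves as required.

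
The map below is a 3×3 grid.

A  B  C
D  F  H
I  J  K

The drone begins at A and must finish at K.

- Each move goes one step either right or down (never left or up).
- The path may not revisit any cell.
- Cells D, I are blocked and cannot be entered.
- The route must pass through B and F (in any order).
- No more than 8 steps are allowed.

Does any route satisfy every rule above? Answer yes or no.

One route that works: A → B → F → J → K.

yes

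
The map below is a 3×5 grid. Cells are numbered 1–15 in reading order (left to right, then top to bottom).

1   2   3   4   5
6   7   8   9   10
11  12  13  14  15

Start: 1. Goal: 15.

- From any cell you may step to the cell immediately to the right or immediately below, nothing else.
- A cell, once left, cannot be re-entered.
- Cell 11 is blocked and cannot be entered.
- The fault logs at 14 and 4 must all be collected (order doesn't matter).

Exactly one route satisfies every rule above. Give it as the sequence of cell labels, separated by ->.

Moves only go right or down, so the column and row indices never decrease.
Route from 1: right 3 to 4, down 2 to 14, right 1 to 15 — 6 moves in all.
Check: all required cells visited.

1 -> 2 -> 3 -> 4 -> 9 -> 14 -> 15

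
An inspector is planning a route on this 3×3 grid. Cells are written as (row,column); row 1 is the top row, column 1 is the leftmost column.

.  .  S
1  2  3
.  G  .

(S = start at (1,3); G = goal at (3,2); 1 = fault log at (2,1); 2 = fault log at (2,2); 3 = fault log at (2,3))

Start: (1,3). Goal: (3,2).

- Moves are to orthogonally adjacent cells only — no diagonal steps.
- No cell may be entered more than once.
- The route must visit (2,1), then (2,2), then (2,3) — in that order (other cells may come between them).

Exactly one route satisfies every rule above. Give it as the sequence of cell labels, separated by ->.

(1,3) -> (1,2) -> (1,1) -> (2,1) -> (2,2) -> (2,3) -> (3,3) -> (3,2)

The waypoints must appear in the order (2,1), (2,2), (2,3), with no cell reused.
Route from (1,3): 2× left (reaching (1,1)), down to (2,1), 2× right (reaching (2,3)), down to (3,3), left to (3,2) — 7 moves in all.
Check: order respected (1 at step 3, 2 at step 4, 3 at step 5).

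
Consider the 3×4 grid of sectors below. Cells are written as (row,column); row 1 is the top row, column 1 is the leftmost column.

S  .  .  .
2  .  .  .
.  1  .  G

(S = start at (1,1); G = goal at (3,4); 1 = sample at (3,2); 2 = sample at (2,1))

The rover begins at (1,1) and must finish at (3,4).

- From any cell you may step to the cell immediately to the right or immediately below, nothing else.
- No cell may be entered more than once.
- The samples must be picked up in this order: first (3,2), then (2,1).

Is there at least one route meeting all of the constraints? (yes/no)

no

(2,1) lies above (3,2), so going from (3,2) to (2,1) would need an upward move — but moves only go right/down, so (3,2) cannot be visited before (2,1).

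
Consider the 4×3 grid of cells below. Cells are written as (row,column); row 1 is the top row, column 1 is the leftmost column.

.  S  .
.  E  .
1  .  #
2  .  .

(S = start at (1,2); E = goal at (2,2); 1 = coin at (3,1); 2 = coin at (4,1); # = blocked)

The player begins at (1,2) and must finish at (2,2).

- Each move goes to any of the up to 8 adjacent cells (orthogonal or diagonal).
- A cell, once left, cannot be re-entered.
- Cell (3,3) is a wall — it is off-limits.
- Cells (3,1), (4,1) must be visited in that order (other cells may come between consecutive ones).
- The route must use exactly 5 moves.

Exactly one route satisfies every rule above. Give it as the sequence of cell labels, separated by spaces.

The waypoints must appear in the order (3,1), (4,1), with no cell reused.
Route from (1,2): down-left 1 to (2,1), down 2 to (4,1), up-right 1 to (3,2), up 1 to (2,2) — 5 moves in all.
Check: order respected (1 at step 2, 2 at step 3); 5 moves as required.

(1,2) (2,1) (3,1) (4,1) (3,2) (2,2)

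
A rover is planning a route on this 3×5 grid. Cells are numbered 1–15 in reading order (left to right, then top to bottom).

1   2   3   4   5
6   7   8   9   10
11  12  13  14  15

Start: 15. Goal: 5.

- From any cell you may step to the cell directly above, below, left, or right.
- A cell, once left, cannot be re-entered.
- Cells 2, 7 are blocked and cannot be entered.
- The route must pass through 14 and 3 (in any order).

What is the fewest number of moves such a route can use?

Any route passes through 14 and 3 in some order between 15 and 5. Summing Manhattan distances along each leg and taking the cheapest ordering (15 → 14 → 3 → 5) gives a lower bound of 1 + 3 + 2 = 6 moves.
A route of 6 moves achieves this: 15 → 14 → 9 → 8 → 3 → 4 → 5.
Since 6 matches the lower bound, it is optimal.

6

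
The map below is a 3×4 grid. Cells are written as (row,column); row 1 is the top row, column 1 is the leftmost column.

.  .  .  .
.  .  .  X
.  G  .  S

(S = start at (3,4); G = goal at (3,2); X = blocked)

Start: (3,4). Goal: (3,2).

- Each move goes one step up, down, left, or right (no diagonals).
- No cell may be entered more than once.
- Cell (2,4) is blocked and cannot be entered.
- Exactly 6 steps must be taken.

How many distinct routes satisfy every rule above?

Need simple routes of exactly 6 moves from (3,4) to (3,2) (Manhattan distance 2, so 2 moves are spent on a detour and 2 undoing it).
Enumerating: (3,4) (3,3) (2,3) (1,3) (1,2) (2,2) (3,2) | (3,4) (3,3) (2,3) (2,2) (2,1) (3,1) (3,2).
That gives 2 routes.

2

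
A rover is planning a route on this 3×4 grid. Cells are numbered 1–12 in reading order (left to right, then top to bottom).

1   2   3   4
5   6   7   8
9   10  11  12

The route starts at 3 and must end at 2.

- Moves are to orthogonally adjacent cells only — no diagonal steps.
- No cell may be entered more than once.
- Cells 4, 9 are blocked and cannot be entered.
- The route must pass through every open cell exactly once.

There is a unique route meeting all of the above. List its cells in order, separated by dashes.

3 - 7 - 8 - 12 - 11 - 10 - 6 - 5 - 1 - 2

Need to visit all 10 open cells exactly once, starting at 3 and ending at 2.
Cell 1 has only two open neighbours (5 and 2), so the path must pass straight through it: one of those is the cell it's entered from and the other is where it exits.
Route from 3: down 1 to 7, right 1 to 8, down 1 to 12, left 2 to 10, up 1 to 6, left 1 to 5, up 1 to 1, right 1 to 2 — 9 moves in all.
Check: all 10 open cells covered.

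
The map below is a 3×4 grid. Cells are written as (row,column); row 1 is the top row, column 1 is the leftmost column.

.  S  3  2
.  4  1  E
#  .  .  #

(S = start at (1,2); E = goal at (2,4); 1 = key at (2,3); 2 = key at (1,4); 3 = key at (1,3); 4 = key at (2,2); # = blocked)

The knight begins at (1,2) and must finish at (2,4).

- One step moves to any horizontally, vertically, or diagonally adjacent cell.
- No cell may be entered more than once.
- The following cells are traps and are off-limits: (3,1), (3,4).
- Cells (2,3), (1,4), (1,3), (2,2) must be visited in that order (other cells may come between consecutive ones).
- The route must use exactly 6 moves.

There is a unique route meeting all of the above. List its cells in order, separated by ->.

(1,2) -> (2,3) -> (1,4) -> (1,3) -> (2,2) -> (3,3) -> (2,4)

The waypoints must appear in the order (2,3), (1,4), (1,3), (2,2), with no cell reused.
Route from (1,2): down-right 1 to (2,3), up-right 1 to (1,4), left 1 to (1,3), down-left 1 to (2,2), down-right 1 to (3,3), up-right 1 to (2,4) — 6 moves in all.
Check: order respected (1 at step 1, 2 at step 2, 3 at step 3, 4 at step 4); 6 moves as required.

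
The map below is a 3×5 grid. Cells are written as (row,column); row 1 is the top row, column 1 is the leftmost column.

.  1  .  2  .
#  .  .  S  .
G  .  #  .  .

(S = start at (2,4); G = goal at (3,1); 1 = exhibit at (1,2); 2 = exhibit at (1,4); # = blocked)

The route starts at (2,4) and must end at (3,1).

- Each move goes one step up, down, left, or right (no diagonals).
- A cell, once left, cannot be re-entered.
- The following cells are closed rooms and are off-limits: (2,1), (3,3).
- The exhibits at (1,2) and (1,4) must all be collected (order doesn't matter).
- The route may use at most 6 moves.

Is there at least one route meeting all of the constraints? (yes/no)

yes

One route that works: (2,4) → (1,4) → (1,3) → (1,2) → (2,2) → (3,2) → (3,1).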